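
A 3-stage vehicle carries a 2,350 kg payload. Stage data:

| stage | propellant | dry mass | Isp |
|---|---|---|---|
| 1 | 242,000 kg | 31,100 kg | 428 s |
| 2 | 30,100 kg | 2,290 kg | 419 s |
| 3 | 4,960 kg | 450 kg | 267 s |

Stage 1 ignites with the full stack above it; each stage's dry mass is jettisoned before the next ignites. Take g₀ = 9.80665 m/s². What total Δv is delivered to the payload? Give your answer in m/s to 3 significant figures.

Ignition mass of stage 1 = 242,000+31,100 + 30,100+2,290 + 4,960+450 + 2,350 = 313,250 kg.
Stage 1: m₀ = 313,250 kg, m_f = 313,250 − 242,000 = 71,250 kg; Δv = 428×9.80665×ln(4.396) = 4197.2×1.4808 ≈ 6215 m/s.
Stage 2: m₀ = 40,150 kg, m_f = 40,150 − 30,100 = 10,050 kg; Δv = 419×9.80665×ln(3.995) = 4109.0×1.3850 ≈ 5691 m/s.
Stage 3: m₀ = 7,760 kg, m_f = 7,760 − 4,960 = 2,800 kg; Δv = 267×9.80665×ln(2.771) = 2618.4×1.0194 ≈ 2669 m/s.
Total Δv = 6215 + 5691 + 2669 = 14575 m/s.

Δv ≈ 14600 m/s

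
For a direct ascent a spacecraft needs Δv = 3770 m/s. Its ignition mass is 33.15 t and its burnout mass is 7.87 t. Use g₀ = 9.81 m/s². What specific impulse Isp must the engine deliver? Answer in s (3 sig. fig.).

ln(m₀/m_f) = ln(33150/7870) = ln(4.212) = 1.4380.
Using Δv = v_e ln(m₀/m_f): v_e = Δv / ln(m₀/m_f) = 3770 / 1.4380 = 2621.7 m/s.
Isp = v_e / g₀ = 2621.7 / 9.81 = 267.3 s.

Isp ≈ 267 s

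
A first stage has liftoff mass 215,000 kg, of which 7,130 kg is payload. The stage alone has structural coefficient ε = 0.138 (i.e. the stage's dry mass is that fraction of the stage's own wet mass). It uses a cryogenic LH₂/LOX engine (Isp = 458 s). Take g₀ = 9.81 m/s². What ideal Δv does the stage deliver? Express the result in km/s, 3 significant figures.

Stage wet mass = m₀ − payload = 215,000 − 7,130 = 207,870 kg.
Stage dry mass = ε × stage wet mass = 0.138 × 207,870 = 28,686.1 kg.
Burnout mass m_f = stage dry + payload = 28,686.1 + 7,130 = 35,816.1 kg.
v_e = Isp · g₀ = 458 × 9.81 = 4493.0 m/s.
Rocket equation: Δv = v_e · ln(215,000/35,816.1) = 4493.0 × ln(6.003) = 4493.0 × 1.7922 ≈ 8053 m/s.

Δv ≈ 8.05 km/s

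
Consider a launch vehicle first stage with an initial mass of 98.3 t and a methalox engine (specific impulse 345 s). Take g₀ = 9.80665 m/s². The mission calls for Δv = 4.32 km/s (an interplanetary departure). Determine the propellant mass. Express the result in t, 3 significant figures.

v_e = Isp · g₀ = 345 × 9.80665 = 3383.3 m/s.
m₀/m_f = exp(Δv / v_e) = exp(4320 / 3383.3) = exp(1.2769) = 3.5854.
m_f = 98.3 / 3.5854 = 27.4167 t, so propellant = m₀ − m_f = 98.3 − 27.4167 = 70.8833 t.

propellant mass ≈ 70.9 t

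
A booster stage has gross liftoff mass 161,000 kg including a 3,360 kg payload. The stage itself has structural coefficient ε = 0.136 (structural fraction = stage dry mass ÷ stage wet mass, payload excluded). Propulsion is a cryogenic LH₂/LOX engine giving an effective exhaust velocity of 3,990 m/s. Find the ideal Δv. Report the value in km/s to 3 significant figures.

Stage wet mass = m₀ − payload = 161,000 − 3,360 = 157,640 kg.
Stage dry mass = ε × stage wet mass = 0.136 × 157,640 = 21,439 kg.
Burnout mass m_f = stage dry + payload = 21,439 + 3,360 = 24,799 kg.
Δv = v_e · ln(161,000/24,799) = 3990.0 × ln(6.492) = 3990.0 × 1.8706 ≈ 7464 m/s.

Δv ≈ 7.46 km/s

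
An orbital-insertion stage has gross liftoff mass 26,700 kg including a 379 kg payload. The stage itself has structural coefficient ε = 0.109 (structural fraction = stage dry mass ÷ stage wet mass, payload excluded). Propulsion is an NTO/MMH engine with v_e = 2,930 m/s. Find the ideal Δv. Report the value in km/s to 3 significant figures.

Δv ≈ 6.17 km/s

Stage wet mass = m₀ − payload = 26,700 − 379 = 26,321 kg.
Stage dry mass = ε × stage wet mass = 0.109 × 26,321 = 2,868.99 kg.
Burnout mass m_f = stage dry + payload = 2,868.99 + 379 = 3,247.99 kg.
Using Δv = v_e ln(m₀/m_f): Δv = v_e · ln(26,700/3,247.99) = 2930.0 × ln(8.22) = 2930.0 × 2.1066 ≈ 6172 m/s.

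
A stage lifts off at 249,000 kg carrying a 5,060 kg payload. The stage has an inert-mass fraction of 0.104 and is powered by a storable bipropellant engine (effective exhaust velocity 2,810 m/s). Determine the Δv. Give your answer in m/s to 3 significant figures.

Δv ≈ 5910 m/s

Stage wet mass = m₀ − payload = 249,000 − 5,060 = 243,940 kg.
Stage dry mass = ε × stage wet mass = 0.104 × 243,940 = 25,369.8 kg.
Burnout mass m_f = stage dry + payload = 25,369.8 + 5,060 = 30,429.8 kg.
Δv = v_e · ln(249,000/30,429.8) = 2810.0 × ln(8.183) = 2810.0 × 2.1020 ≈ 5907 m/s.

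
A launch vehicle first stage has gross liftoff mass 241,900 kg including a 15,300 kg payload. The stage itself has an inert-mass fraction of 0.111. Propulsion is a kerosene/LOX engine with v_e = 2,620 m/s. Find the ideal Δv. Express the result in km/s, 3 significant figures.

Stage wet mass = m₀ − payload = 241,900 − 15,300 = 226,600 kg.
Stage dry mass = ε × stage wet mass = 0.111 × 226,600 = 25,152.6 kg.
Burnout mass m_f = stage dry + payload = 25,152.6 + 15,300 = 40,452.6 kg.
Δv = v_e · ln(241,900/40,452.6) = 2620.0 × ln(5.98) = 2620.0 × 1.7884 ≈ 4686 m/s.

Δv ≈ 4.69 km/s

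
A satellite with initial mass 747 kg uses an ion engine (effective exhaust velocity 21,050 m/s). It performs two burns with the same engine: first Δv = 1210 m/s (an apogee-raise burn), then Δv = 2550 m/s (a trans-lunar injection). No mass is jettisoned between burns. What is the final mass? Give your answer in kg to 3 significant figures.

final mass ≈ 625 kg

After the first burn: m = 747 × exp(−1210/21050.0) = 747 × 0.94414 = 705.273 kg.
After the second burn: m = 705.273 × exp(−2550/21050.0) = 705.273 × 0.88591 = 624.808 kg.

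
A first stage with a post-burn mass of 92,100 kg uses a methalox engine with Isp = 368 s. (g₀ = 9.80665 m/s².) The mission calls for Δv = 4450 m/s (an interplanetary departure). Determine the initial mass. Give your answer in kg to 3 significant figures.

v_e = Isp · g₀ = 368 × 9.80665 = 3608.8 m/s.
From the ideal rocket equation, m₀/m_f = exp(Δv / v_e) = exp(4450 / 3608.8) = exp(1.2331) = 3.4318.
m₀ = m_f × 3.4318 = 92,100 × 3.4318 = 316,069 kg.

initial mass ≈ 316000 kg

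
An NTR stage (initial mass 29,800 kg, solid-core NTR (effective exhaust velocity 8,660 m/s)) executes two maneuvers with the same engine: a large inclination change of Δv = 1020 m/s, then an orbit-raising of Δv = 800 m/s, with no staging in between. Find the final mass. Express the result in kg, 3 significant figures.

final mass ≈ 24200 kg

After the first burn: m = 29800 × exp(−1020/8660.0) = 29800 × 0.88889 = 26,488.9 kg.
After the second burn: m = 26,488.9 × exp(−800/8660.0) = 26,488.9 × 0.91176 = 24,151.5 kg.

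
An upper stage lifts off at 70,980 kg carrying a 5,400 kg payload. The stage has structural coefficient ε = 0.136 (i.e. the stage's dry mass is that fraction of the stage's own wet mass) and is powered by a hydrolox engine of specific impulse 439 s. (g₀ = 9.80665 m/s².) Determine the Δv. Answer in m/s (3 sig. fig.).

Stage wet mass = m₀ − payload = 70,980 − 5,400 = 65,580 kg.
Stage dry mass = ε × stage wet mass = 0.136 × 65,580 = 8,918.88 kg.
Burnout mass m_f = stage dry + payload = 8,918.88 + 5,400 = 14,318.88 kg.
v_e = Isp · g₀ = 439 × 9.80665 = 4305.1 m/s.
Δv = v_e · ln(70,980/14,318.88) = 4305.1 × ln(4.957) = 4305.1 × 1.6008 ≈ 6892 m/s.

Δv ≈ 6890 m/s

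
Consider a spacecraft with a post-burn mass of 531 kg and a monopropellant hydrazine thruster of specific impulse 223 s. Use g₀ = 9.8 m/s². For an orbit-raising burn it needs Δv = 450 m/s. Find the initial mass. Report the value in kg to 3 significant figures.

initial mass ≈ 652 kg

v_e = Isp · g₀ = 223 × 9.8 = 2185.4 m/s.
By the Tsiolkovsky rocket equation, m₀/m_f = exp(Δv / v_e) = exp(450 / 2185.4) = exp(0.2059) = 1.2286.
m₀ = m_f × 1.2286 = 531 × 1.2286 = 652.387 kg.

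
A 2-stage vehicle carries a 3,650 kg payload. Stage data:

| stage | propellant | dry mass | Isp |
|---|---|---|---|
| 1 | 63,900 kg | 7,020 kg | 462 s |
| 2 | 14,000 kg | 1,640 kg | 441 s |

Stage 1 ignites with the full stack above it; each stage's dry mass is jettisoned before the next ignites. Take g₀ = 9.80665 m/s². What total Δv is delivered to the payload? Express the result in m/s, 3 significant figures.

Δv ≈ 11200 m/s

Ignition mass of stage 1 = 63,900+7,020 + 14,000+1,640 + 3,650 = 90,210 kg.
Stage 1: m₀ = 90,210 kg, m_f = 90,210 − 63,900 = 26,310 kg; Δv = 462×9.80665×ln(3.429) = 4530.7×1.2322 ≈ 5583 m/s.
Stage 2: m₀ = 19,290 kg, m_f = 19,290 − 14,000 = 5,290 kg; Δv = 441×9.80665×ln(3.647) = 4324.7×1.2938 ≈ 5595 m/s.
Total Δv = 5583 + 5595 = 11178 m/s.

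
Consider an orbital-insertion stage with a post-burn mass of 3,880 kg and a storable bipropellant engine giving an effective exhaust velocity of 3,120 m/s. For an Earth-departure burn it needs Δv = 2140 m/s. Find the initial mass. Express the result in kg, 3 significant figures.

m₀/m_f = exp(Δv / v_e) = exp(2140 / 3120.0) = exp(0.6859) = 1.9856.
m₀ = m_f × 1.9856 = 3,880 × 1.9856 = 7,704.13 kg.

initial mass ≈ 7700 kg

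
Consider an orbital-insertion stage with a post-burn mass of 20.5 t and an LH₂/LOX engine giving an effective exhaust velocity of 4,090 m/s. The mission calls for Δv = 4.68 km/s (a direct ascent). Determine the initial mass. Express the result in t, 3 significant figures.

m₀/m_f = exp(Δv / v_e) = exp(4680 / 4090.0) = exp(1.1443) = 3.1401.
m₀ = m_f × 3.1401 = 20.5 × 3.1401 = 64.3721 t.

initial mass ≈ 64.4 t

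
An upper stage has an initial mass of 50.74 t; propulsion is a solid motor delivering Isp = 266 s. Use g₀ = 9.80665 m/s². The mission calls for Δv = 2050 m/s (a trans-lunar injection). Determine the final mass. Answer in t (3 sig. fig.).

v_e = Isp · g₀ = 266 × 9.80665 = 2608.6 m/s.
m₀/m_f = exp(Δv / v_e) = exp(2050 / 2608.6) = exp(0.7859) = 2.1943.
m_f = m₀ / 2.1943 = 50.74 / 2.1943 = 23.1235 t.

final mass ≈ 23.1 t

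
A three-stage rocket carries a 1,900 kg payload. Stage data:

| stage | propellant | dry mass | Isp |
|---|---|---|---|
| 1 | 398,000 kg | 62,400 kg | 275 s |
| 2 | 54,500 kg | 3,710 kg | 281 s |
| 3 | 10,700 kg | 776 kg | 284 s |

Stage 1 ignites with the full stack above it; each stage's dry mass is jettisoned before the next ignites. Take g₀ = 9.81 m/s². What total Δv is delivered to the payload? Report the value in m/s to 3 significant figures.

Δv ≈ 12200 m/s

Ignition mass of stage 1 = 398,000+62,400 + 54,500+3,710 + 10,700+776 + 1,900 = 531,986 kg.
Stage 1: m₀ = 531,986 kg, m_f = 531,986 − 398,000 = 133,986 kg; Δv = 275×9.81×ln(3.97) = 2697.8×1.3789 ≈ 3720 m/s.
Stage 2: m₀ = 71,586 kg, m_f = 71,586 − 54,500 = 17,086 kg; Δv = 281×9.81×ln(4.19) = 2756.6×1.4326 ≈ 3949 m/s.
Stage 3: m₀ = 13,376 kg, m_f = 13,376 − 10,700 = 2,676 kg; Δv = 284×9.81×ln(4.999) = 2786.0×1.6091 ≈ 4483 m/s.
Total Δv = 3720 + 3949 + 4483 = 12152 m/s.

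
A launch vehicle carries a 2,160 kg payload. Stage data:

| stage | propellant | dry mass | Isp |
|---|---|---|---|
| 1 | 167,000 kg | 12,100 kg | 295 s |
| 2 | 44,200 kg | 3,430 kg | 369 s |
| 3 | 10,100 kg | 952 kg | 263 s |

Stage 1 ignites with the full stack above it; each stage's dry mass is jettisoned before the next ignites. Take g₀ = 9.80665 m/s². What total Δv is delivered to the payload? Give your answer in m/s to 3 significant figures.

Ignition mass of stage 1 = 167,000+12,100 + 44,200+3,430 + 10,100+952 + 2,160 = 239,942 kg.
Stage 1: m₀ = 239,942 kg, m_f = 239,942 − 167,000 = 72,942 kg; Δv = 295×9.80665×ln(3.289) = 2893.0×1.1907 ≈ 3445 m/s.
Stage 2: m₀ = 60,842 kg, m_f = 60,842 − 44,200 = 16,642 kg; Δv = 369×9.80665×ln(3.656) = 3618.7×1.2964 ≈ 4691 m/s.
Stage 3: m₀ = 13,212 kg, m_f = 13,212 − 10,100 = 3,112 kg; Δv = 263×9.80665×ln(4.246) = 2579.1×1.4459 ≈ 3729 m/s.
Total Δv = 3445 + 4691 + 3729 = 11865 m/s.

Δv ≈ 11900 m/s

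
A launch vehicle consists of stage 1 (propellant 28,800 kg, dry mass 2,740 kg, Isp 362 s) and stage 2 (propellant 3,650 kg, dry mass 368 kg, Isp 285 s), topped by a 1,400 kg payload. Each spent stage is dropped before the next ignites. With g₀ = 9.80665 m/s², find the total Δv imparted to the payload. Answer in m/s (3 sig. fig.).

Δv ≈ 8490 m/s

Ignition mass of stage 1 = 28,800+2,740 + 3,650+368 + 1,400 = 36,958 kg.
Stage 1: m₀ = 36,958 kg, m_f = 36,958 − 28,800 = 8,158 kg; Δv = 362×9.80665×ln(4.53) = 3550.0×1.5108 ≈ 5363 m/s.
Stage 2: m₀ = 5,418 kg, m_f = 5,418 − 3,650 = 1,768 kg; Δv = 285×9.80665×ln(3.064) = 2794.9×1.1199 ≈ 3130 m/s.
Total Δv = 5363 + 3130 = 8493 m/s.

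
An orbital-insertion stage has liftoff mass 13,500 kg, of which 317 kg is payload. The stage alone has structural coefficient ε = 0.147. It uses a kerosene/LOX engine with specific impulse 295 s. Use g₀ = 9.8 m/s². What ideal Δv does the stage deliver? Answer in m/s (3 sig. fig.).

Stage wet mass = m₀ − payload = 13,500 − 317 = 13,183 kg.
Stage dry mass = ε × stage wet mass = 0.147 × 13,183 = 1,937.9 kg.
Burnout mass m_f = stage dry + payload = 1,937.9 + 317 = 2,254.9 kg.
v_e = Isp · g₀ = 295 × 9.8 = 2891.0 m/s.
Δv = v_e · ln(13,500/2,254.9) = 2891.0 × ln(5.987) = 2891.0 × 1.7896 ≈ 5174 m/s.

Δv ≈ 5170 m/s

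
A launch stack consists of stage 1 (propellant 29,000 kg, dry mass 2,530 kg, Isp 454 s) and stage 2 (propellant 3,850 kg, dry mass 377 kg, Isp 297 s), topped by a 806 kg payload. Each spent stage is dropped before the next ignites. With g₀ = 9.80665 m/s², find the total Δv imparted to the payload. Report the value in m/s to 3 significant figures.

Ignition mass of stage 1 = 29,000+2,530 + 3,850+377 + 806 = 36,563 kg.
Stage 1: m₀ = 36,563 kg, m_f = 36,563 − 29,000 = 7,563 kg; Δv = 454×9.80665×ln(4.834) = 4452.2×1.5758 ≈ 7016 m/s.
Stage 2: m₀ = 5,033 kg, m_f = 5,033 − 3,850 = 1,183 kg; Δv = 297×9.80665×ln(4.254) = 2912.6×1.4480 ≈ 4217 m/s.
Total Δv = 7016 + 4217 = 11233 m/s.

Δv ≈ 11200 m/s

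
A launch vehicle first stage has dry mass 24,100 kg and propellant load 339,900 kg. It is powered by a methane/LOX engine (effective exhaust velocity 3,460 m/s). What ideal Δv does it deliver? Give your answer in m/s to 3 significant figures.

m₀ = m_dry + m_prop = 24,100 + 339,900 = 364,000 kg.
Rocket equation: Δv = v_e · ln(m₀/m_f) = 3460.0 × ln(15.1) = 3460.0 × 2.7149 ≈ 9393.7 m/s.

Δv ≈ 9390 m/s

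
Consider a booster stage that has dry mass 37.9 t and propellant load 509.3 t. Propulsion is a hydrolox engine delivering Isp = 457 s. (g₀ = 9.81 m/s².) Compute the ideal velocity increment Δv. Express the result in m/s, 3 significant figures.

v_e = Isp · g₀ = 457 × 9.81 = 4483.2 m/s.
m₀ = m_dry + m_prop = 37.9 + 509.3 = 547.2 t.
By the Tsiolkovsky rocket equation, Δv = v_e · ln(m₀/m_f) = 4483.2 × ln(14.44) = 4483.2 × 2.6699 ≈ 11969.5 m/s.

Δv ≈ 12000 m/s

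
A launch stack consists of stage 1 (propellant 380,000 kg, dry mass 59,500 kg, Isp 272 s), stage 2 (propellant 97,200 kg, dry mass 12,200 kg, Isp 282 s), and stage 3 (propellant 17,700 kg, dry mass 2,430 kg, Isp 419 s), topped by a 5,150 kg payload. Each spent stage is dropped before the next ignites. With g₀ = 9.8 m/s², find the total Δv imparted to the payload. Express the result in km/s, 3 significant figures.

Ignition mass of stage 1 = 380,000+59,500 + 97,200+12,200 + 17,700+2,430 + 5,150 = 574,180 kg.
Stage 1: m₀ = 574,180 kg, m_f = 574,180 − 380,000 = 194,180 kg; Δv = 272×9.8×ln(2.957) = 2665.6×1.0842 ≈ 2890 m/s.
Stage 2: m₀ = 134,680 kg, m_f = 134,680 − 97,200 = 37,480 kg; Δv = 282×9.8×ln(3.593) = 2763.6×1.2791 ≈ 3535 m/s.
Stage 3: m₀ = 25,280 kg, m_f = 25,280 − 17,700 = 7,580 kg; Δv = 419×9.8×ln(3.335) = 4106.2×1.2045 ≈ 4946 m/s.
Total Δv = 2890 + 3535 + 4946 = 11371 m/s.

Δv ≈ 11.4 km/s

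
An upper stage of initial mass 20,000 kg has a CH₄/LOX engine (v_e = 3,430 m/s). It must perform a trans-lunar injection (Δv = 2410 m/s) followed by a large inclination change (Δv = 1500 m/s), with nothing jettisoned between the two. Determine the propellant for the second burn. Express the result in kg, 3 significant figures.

propellant for the second burn ≈ 3510 kg

After the first burn: m = 20000 × exp(−2410/3430.0) = 20000 × 0.49528 = 9,905.6 kg.
After the second burn: m = 9,905.6 × exp(−1500/3430.0) = 9,905.6 × 0.64577 = 6,396.74 kg.
Second-burn propellant = 9,905.6 − 6,396.74 = 3,508.86 kg.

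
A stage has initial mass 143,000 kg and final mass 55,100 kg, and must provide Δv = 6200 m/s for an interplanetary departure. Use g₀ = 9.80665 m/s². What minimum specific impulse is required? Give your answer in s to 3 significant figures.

ln(m₀/m_f) = ln(143000/55100) = ln(2.595) = 0.9537.
Using Δv = v_e ln(m₀/m_f): v_e = Δv / ln(m₀/m_f) = 6200 / 0.9537 = 6501.0 m/s.
Isp = v_e / g₀ = 6501.0 / 9.80665 = 662.9 s.

Isp ≈ 663 s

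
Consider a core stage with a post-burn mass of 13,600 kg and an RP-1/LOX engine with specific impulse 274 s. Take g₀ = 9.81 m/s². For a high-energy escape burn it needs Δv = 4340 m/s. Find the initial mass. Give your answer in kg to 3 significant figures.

initial mass ≈ 68400 kg

v_e = Isp · g₀ = 274 × 9.81 = 2687.9 m/s.
From the ideal rocket equation, m₀/m_f = exp(Δv / v_e) = exp(4340 / 2687.9) = exp(1.6146) = 5.0260.
m₀ = m_f × 5.0260 = 13,600 × 5.0260 = 68,353.6 kg.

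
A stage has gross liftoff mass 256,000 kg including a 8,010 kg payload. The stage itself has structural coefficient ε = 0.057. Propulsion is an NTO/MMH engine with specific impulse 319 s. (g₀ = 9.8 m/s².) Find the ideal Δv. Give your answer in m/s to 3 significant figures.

Stage wet mass = m₀ − payload = 256,000 − 8,010 = 247,990 kg.
Stage dry mass = ε × stage wet mass = 0.057 × 247,990 = 14,135.4 kg.
Burnout mass m_f = stage dry + payload = 14,135.4 + 8,010 = 22,145.4 kg.
v_e = Isp · g₀ = 319 × 9.8 = 3126.2 m/s.
Δv = v_e · ln(256,000/22,145.4) = 3126.2 × ln(11.56) = 3126.2 × 2.4475 ≈ 7652 m/s.

Δv ≈ 7650 m/s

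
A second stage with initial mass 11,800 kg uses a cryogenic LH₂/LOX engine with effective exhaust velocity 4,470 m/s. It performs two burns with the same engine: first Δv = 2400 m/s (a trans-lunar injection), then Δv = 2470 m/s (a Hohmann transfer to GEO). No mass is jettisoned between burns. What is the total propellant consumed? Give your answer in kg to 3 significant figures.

After the first burn: m = 11800 × exp(−2400/4470.0) = 11800 × 0.58455 = 6,897.69 kg.
After the second burn: m = 6,897.69 × exp(−2470/4470.0) = 6,897.69 × 0.57547 = 3,969.41 kg.
Total propellant = m₀ − m_final = 11800 − 3,969.41 = 7,830.59 kg.

total propellant consumed ≈ 7830 kg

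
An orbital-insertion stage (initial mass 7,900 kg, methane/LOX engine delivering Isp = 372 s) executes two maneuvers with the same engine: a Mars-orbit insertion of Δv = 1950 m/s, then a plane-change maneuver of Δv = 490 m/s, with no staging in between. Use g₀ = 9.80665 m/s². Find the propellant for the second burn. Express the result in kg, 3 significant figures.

v_e = Isp · g₀ = 372 × 9.80665 = 3648.1 m/s.
After the first burn: m = 7900 × exp(−1950/3648.1) = 7900 × 0.58595 = 4,629.01 kg.
After the second burn: m = 4,629.01 × exp(−490/3648.1) = 4,629.01 × 0.87431 = 4,047.19 kg.
Second-burn propellant = 4,629.01 − 4,047.19 = 581.82 kg.

propellant for the second burn ≈ 582 kg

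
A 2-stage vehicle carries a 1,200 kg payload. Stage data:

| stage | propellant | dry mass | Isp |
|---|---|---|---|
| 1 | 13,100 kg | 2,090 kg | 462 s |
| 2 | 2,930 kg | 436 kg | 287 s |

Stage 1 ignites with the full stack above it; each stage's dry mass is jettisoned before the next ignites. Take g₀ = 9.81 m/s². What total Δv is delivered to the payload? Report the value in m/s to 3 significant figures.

Δv ≈ 7820 m/s

Ignition mass of stage 1 = 13,100+2,090 + 2,930+436 + 1,200 = 19,756 kg.
Stage 1: m₀ = 19,756 kg, m_f = 19,756 − 13,100 = 6,656 kg; Δv = 462×9.81×ln(2.968) = 4532.2×1.0879 ≈ 4931 m/s.
Stage 2: m₀ = 4,566 kg, m_f = 4,566 − 2,930 = 1,636 kg; Δv = 287×9.81×ln(2.791) = 2815.5×1.0264 ≈ 2890 m/s.
Total Δv = 4931 + 2890 = 7821 m/s.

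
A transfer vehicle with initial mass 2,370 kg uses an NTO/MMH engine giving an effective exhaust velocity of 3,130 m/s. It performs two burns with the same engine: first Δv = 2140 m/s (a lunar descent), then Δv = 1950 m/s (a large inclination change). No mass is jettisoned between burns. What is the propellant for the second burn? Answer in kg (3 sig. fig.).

After the first burn: m = 2370 × exp(−2140/3130.0) = 2370 × 0.50474 = 1,196.23 kg.
After the second burn: m = 1,196.23 × exp(−1950/3130.0) = 1,196.23 × 0.53633 = 641.574 kg.
Second-burn propellant = 1,196.23 − 641.574 = 554.656 kg.

propellant for the second burn ≈ 555 kg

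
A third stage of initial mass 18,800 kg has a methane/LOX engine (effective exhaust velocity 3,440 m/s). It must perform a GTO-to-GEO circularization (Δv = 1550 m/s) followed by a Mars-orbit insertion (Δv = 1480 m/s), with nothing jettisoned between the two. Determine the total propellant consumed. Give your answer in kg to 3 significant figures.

total propellant consumed ≈ 11000 kg

After the first burn: m = 18800 × exp(−1550/3440.0) = 18800 × 0.63726 = 11,980.5 kg.
After the second burn: m = 11,980.5 × exp(−1480/3440.0) = 11,980.5 × 0.65036 = 7,791.64 kg.
Total propellant = m₀ − m_final = 18800 − 7,791.64 = 11,008.36 kg.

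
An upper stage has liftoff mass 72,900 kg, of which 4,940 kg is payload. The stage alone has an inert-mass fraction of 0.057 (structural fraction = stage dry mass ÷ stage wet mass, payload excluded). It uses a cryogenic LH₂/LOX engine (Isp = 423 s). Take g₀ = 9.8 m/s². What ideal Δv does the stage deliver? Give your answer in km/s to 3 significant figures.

Stage wet mass = m₀ − payload = 72,900 − 4,940 = 67,960 kg.
Stage dry mass = ε × stage wet mass = 0.057 × 67,960 = 3,873.72 kg.
Burnout mass m_f = stage dry + payload = 3,873.72 + 4,940 = 8,813.72 kg.
v_e = Isp · g₀ = 423 × 9.8 = 4145.4 m/s.
By the Tsiolkovsky rocket equation, Δv = v_e · ln(72,900/8,813.72) = 4145.4 × ln(8.271) = 4145.4 × 2.1128 ≈ 8758 m/s.

Δv ≈ 8.76 km/s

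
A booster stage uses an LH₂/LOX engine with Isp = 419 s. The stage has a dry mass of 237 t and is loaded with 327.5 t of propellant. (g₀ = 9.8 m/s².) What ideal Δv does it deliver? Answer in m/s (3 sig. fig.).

v_e = Isp · g₀ = 419 × 9.8 = 4106.2 m/s.
m₀ = m_dry + m_prop = 237 + 327.5 = 564.5 t.
By the Tsiolkovsky rocket equation, Δv = v_e · ln(m₀/m_f) = 4106.2 × ln(2.382) = 4106.2 × 0.8679 ≈ 3563.7 m/s.

Δv ≈ 3560 m/s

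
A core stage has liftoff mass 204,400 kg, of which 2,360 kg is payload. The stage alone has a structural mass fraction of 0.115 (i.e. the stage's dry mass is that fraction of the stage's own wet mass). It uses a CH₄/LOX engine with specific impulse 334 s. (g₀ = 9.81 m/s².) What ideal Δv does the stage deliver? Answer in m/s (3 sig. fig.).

Δv ≈ 6810 m/s

Stage wet mass = m₀ − payload = 204,400 − 2,360 = 202,040 kg.
Stage dry mass = ε × stage wet mass = 0.115 × 202,040 = 23,234.6 kg.
Burnout mass m_f = stage dry + payload = 23,234.6 + 2,360 = 25,594.6 kg.
v_e = Isp · g₀ = 334 × 9.81 = 3276.5 m/s.
Δv = v_e · ln(204,400/25,594.6) = 3276.5 × ln(7.986) = 3276.5 × 2.0777 ≈ 6808 m/s.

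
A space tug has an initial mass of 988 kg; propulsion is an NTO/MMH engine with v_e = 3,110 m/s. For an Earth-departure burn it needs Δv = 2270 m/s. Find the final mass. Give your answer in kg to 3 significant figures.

From the ideal rocket equation, m₀/m_f = exp(Δv / v_e) = exp(2270 / 3110.0) = exp(0.7299) = 2.0749.
m_f = m₀ / 2.0749 = 988 / 2.0749 = 476.168 kg.

final mass ≈ 476 kg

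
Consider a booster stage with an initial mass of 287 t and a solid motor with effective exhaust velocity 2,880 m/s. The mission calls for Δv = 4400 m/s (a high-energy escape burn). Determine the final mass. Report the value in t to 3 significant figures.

m₀/m_f = exp(Δv / v_e) = exp(4400 / 2880.0) = exp(1.5278) = 4.6079.
m_f = m₀ / 4.6079 = 287 / 4.6079 = 62.2843 t.

final mass ≈ 62.3 t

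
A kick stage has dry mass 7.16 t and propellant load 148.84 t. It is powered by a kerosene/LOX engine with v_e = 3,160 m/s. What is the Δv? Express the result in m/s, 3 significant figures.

Δv ≈ 9740 m/s

m₀ = m_dry + m_prop = 7.16 + 148.84 = 156 t.
Δv = v_e · ln(m₀/m_f) = 3160.0 × ln(21.79) = 3160.0 × 3.0813 ≈ 9737.1 m/s.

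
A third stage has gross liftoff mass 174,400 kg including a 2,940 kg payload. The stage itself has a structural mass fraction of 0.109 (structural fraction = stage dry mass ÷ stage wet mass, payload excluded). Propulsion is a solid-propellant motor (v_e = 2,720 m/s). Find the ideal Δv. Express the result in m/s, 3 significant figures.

Stage wet mass = m₀ − payload = 174,400 − 2,940 = 171,460 kg.
Stage dry mass = ε × stage wet mass = 0.109 × 171,460 = 18,689.1 kg.
Burnout mass m_f = stage dry + payload = 18,689.1 + 2,940 = 21,629.1 kg.
Δv = v_e · ln(174,400/21,629.1) = 2720.0 × ln(8.063) = 2720.0 × 2.0873 ≈ 5677 m/s.

Δv ≈ 5680 m/s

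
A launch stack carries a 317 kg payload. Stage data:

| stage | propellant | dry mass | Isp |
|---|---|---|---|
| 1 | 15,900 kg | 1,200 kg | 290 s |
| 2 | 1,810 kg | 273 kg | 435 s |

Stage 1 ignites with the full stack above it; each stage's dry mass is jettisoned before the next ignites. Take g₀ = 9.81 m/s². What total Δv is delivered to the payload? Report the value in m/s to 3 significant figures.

Δv ≈ 10800 m/s

Ignition mass of stage 1 = 15,900+1,200 + 1,810+273 + 317 = 19,500 kg.
Stage 1: m₀ = 19,500 kg, m_f = 19,500 − 15,900 = 3,600 kg; Δv = 290×9.81×ln(5.417) = 2844.9×1.6895 ≈ 4806 m/s.
Stage 2: m₀ = 2,400 kg, m_f = 2,400 − 1,810 = 590 kg; Δv = 435×9.81×ln(4.068) = 4267.4×1.4031 ≈ 5988 m/s.
Total Δv = 4806 + 5988 = 10794 m/s.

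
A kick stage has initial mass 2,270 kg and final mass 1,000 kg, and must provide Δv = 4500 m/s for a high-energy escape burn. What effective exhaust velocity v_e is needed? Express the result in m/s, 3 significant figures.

ln(m₀/m_f) = ln(2270/1000) = ln(2.27) = 0.8198.
v_e = Δv / ln(m₀/m_f) = 4500 / 0.8198 = 5489.3 m/s.

v_e ≈ 5490 m/s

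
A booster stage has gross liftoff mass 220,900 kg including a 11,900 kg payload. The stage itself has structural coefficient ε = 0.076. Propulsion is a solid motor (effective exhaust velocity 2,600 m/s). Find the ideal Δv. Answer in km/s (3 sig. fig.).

Stage wet mass = m₀ − payload = 220,900 − 11,900 = 209,000 kg.
Stage dry mass = ε × stage wet mass = 0.076 × 209,000 = 15,884 kg.
Burnout mass m_f = stage dry + payload = 15,884 + 11,900 = 27,784 kg.
By the Tsiolkovsky rocket equation, Δv = v_e · ln(220,900/27,784) = 2600.0 × ln(7.951) = 2600.0 × 2.0732 ≈ 5390 m/s.

Δv ≈ 5.39 km/s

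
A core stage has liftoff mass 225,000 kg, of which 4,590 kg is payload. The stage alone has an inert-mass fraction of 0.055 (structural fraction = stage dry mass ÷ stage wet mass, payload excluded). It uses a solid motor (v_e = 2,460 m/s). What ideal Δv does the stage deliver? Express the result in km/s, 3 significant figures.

Stage wet mass = m₀ − payload = 225,000 − 4,590 = 220,410 kg.
Stage dry mass = ε × stage wet mass = 0.055 × 220,410 = 12,122.6 kg.
Burnout mass m_f = stage dry + payload = 12,122.6 + 4,590 = 16,712.6 kg.
Using Δv = v_e ln(m₀/m_f): Δv = v_e · ln(225,000/16,712.6) = 2460.0 × ln(13.46) = 2460.0 × 2.5999 ≈ 6396 m/s.

Δv ≈ 6.40 km/s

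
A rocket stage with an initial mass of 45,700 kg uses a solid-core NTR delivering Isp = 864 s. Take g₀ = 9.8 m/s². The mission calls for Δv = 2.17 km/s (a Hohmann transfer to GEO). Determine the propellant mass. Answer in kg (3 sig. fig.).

v_e = Isp · g₀ = 864 × 9.8 = 8467.2 m/s.
m₀/m_f = exp(Δv / v_e) = exp(2170 / 8467.2) = exp(0.2563) = 1.2921.
m_f = 45,700 / 1.2921 = 35,368.8 kg, so propellant = m₀ − m_f = 45,700 − 35,368.8 = 10,331.2 kg.

propellant mass ≈ 10300 kg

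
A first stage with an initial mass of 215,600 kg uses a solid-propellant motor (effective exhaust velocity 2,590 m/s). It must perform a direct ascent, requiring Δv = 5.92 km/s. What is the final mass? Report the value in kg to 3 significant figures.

final mass ≈ 21900 kg

From the ideal rocket equation, m₀/m_f = exp(Δv / v_e) = exp(5920 / 2590.0) = exp(2.2857) = 9.8327.
m_f = m₀ / 9.8327 = 215,600 / 9.8327 = 21,926.8 kg.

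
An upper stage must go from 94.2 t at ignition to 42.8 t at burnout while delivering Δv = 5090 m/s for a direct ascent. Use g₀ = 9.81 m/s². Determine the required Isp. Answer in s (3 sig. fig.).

ln(m₀/m_f) = ln(94200/42800) = ln(2.201) = 0.7889.
Using Δv = v_e ln(m₀/m_f): v_e = Δv / ln(m₀/m_f) = 5090 / 0.7889 = 6452.2 m/s.
Isp = v_e / g₀ = 6452.2 / 9.81 = 657.7 s.

Isp ≈ 658 s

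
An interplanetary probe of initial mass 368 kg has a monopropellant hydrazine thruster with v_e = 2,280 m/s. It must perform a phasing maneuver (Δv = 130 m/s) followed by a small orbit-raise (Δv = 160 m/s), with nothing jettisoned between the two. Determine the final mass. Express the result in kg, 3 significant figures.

After the first burn: m = 368 × exp(−130/2280.0) = 368 × 0.94458 = 347.605 kg.
After the second burn: m = 347.605 × exp(−160/2280.0) = 347.605 × 0.93223 = 324.048 kg.

final mass ≈ 324 kg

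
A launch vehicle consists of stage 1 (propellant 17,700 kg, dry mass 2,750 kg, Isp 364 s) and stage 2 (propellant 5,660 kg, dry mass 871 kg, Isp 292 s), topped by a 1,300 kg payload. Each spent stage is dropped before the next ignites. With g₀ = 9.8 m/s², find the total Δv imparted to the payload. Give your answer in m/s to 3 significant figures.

Ignition mass of stage 1 = 17,700+2,750 + 5,660+871 + 1,300 = 28,281 kg.
Stage 1: m₀ = 28,281 kg, m_f = 28,281 − 17,700 = 10,581 kg; Δv = 364×9.8×ln(2.673) = 3567.2×0.9831 ≈ 3507 m/s.
Stage 2: m₀ = 7,831 kg, m_f = 7,831 − 5,660 = 2,171 kg; Δv = 292×9.8×ln(3.607) = 2861.6×1.2829 ≈ 3671 m/s.
Total Δv = 3507 + 3671 = 7178 m/s.

Δv ≈ 7180 m/s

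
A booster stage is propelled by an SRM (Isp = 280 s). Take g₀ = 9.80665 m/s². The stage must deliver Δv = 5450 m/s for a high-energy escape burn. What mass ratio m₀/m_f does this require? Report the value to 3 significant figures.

v_e = Isp · g₀ = 280 × 9.80665 = 2745.9 m/s.
Rocket equation: m₀/m_f = exp(Δv / v_e) = exp(5450 / 2745.9) = exp(1.9848) = 7.2776.

mass ratio ≈ 7.28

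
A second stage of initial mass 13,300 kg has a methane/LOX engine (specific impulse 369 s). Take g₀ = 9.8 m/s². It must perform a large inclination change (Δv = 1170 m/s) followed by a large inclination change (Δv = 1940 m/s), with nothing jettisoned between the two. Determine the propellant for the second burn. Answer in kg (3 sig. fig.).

propellant for the second burn ≈ 4000 kg

v_e = Isp · g₀ = 369 × 9.8 = 3616.2 m/s.
After the first burn: m = 13300 × exp(−1170/3616.2) = 13300 × 0.72358 = 9,623.61 kg.
After the second burn: m = 9,623.61 × exp(−1940/3616.2) = 9,623.61 × 0.58481 = 5,627.98 kg.
Second-burn propellant = 9,623.61 − 5,627.98 = 3,995.63 kg.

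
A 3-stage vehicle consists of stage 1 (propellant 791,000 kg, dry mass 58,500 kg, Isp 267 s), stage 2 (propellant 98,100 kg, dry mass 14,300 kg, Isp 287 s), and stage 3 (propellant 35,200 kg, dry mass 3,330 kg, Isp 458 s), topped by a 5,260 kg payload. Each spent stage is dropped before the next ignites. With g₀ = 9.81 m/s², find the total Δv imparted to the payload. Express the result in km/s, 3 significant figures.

Ignition mass of stage 1 = 791,000+58,500 + 98,100+14,300 + 35,200+3,330 + 5,260 = 1,005,690 kg.
Stage 1: m₀ = 1,005,690 kg, m_f = 1,005,690 − 791,000 = 214,690 kg; Δv = 267×9.81×ln(4.684) = 2619.3×1.5442 ≈ 4045 m/s.
Stage 2: m₀ = 156,190 kg, m_f = 156,190 − 98,100 = 58,090 kg; Δv = 287×9.81×ln(2.689) = 2815.5×0.9891 ≈ 2785 m/s.
Stage 3: m₀ = 43,790 kg, m_f = 43,790 − 35,200 = 8,590 kg; Δv = 458×9.81×ln(5.098) = 4493.0×1.6288 ≈ 7318 m/s.
Total Δv = 4045 + 2785 + 7318 = 14148 m/s.

Δv ≈ 14.1 km/s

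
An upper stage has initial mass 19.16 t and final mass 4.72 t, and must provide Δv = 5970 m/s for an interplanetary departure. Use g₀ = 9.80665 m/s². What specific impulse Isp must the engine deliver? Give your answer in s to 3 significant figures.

ln(m₀/m_f) = ln(19160/4720) = ln(4.059) = 1.4010.
v_e = Δv / ln(m₀/m_f) = 5970 / 1.4010 = 4261.2 m/s.
Isp = v_e / g₀ = 4261.2 / 9.80665 = 434.5 s.

Isp ≈ 435 s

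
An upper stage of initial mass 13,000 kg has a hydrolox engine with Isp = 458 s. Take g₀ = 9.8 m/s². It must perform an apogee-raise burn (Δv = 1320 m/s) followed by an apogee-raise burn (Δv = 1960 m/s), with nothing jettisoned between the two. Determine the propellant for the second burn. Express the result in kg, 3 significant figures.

v_e = Isp · g₀ = 458 × 9.8 = 4488.4 m/s.
After the first burn: m = 13000 × exp(−1320/4488.4) = 13000 × 0.74521 = 9,687.73 kg.
After the second burn: m = 9,687.73 × exp(−1960/4488.4) = 9,687.73 × 0.64618 = 6,260.02 kg.
Second-burn propellant = 9,687.73 − 6,260.02 = 3,427.71 kg.

propellant for the second burn ≈ 3430 kg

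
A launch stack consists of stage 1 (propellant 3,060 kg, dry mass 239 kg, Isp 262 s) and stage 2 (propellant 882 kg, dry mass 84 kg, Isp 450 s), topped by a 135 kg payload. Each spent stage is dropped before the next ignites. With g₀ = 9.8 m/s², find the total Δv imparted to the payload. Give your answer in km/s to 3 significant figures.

Δv ≈ 10.2 km/s

Ignition mass of stage 1 = 3,060+239 + 882+84 + 135 = 4,400 kg.
Stage 1: m₀ = 4,400 kg, m_f = 4,400 − 3,060 = 1,340 kg; Δv = 262×9.8×ln(3.284) = 2567.6×1.1889 ≈ 3053 m/s.
Stage 2: m₀ = 1,101 kg, m_f = 1,101 − 882 = 219 kg; Δv = 450×9.8×ln(5.027) = 4410.0×1.6149 ≈ 7122 m/s.
Total Δv = 3053 + 7122 = 10175 m/s.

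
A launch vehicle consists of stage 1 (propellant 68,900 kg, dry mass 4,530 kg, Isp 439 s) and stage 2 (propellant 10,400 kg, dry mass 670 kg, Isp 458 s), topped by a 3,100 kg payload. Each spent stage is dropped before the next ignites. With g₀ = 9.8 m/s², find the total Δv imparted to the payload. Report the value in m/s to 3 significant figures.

Δv ≈ 12600 m/s

Ignition mass of stage 1 = 68,900+4,530 + 10,400+670 + 3,100 = 87,600 kg.
Stage 1: m₀ = 87,600 kg, m_f = 87,600 − 68,900 = 18,700 kg; Δv = 439×9.8×ln(4.684) = 4302.2×1.5443 ≈ 6644 m/s.
Stage 2: m₀ = 14,170 kg, m_f = 14,170 − 10,400 = 3,770 kg; Δv = 458×9.8×ln(3.759) = 4488.4×1.3241 ≈ 5943 m/s.
Total Δv = 6644 + 5943 = 12587 m/s.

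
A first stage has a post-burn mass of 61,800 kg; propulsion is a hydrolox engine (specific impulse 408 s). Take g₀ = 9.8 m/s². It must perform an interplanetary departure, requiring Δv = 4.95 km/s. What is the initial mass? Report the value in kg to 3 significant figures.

v_e = Isp · g₀ = 408 × 9.8 = 3998.4 m/s.
m₀/m_f = exp(Δv / v_e) = exp(4950 / 3998.4) = exp(1.2380) = 3.4487.
m₀ = m_f × 3.4487 = 61,800 × 3.4487 = 213,130 kg.

initial mass ≈ 213000 kg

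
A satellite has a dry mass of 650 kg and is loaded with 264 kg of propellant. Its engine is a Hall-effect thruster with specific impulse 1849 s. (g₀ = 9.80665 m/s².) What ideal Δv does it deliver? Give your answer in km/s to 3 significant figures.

v_e = Isp · g₀ = 1849 × 9.80665 = 18132.5 m/s.
m₀ = m_dry + m_prop = 650 + 264 = 914 kg.
Δv = v_e · ln(m₀/m_f) = 18132.5 × ln(1.406) = 18132.5 × 0.3409 ≈ 6180.6 m/s.

Δv ≈ 6.18 km/s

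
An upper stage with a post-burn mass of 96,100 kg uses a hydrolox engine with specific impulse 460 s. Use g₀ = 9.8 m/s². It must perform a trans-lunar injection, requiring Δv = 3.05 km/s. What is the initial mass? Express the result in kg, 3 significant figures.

v_e = Isp · g₀ = 460 × 9.8 = 4508.0 m/s.
From the ideal rocket equation, m₀/m_f = exp(Δv / v_e) = exp(3050 / 4508.0) = exp(0.6766) = 1.9671.
m₀ = m_f × 1.9671 = 96,100 × 1.9671 = 189,038 kg.

initial mass ≈ 189000 kg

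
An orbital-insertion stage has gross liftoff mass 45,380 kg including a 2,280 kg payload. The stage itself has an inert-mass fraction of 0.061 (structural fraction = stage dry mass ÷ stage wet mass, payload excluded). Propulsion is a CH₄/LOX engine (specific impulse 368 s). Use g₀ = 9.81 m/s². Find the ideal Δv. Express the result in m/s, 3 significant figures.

Stage wet mass = m₀ − payload = 45,380 − 2,280 = 43,100 kg.
Stage dry mass = ε × stage wet mass = 0.061 × 43,100 = 2,629.1 kg.
Burnout mass m_f = stage dry + payload = 2,629.1 + 2,280 = 4,909.1 kg.
v_e = Isp · g₀ = 368 × 9.81 = 3610.1 m/s.
From the ideal rocket equation, Δv = v_e · ln(45,380/4,909.1) = 3610.1 × ln(9.244) = 3610.1 × 2.2240 ≈ 8029 m/s.

Δv ≈ 8030 m/s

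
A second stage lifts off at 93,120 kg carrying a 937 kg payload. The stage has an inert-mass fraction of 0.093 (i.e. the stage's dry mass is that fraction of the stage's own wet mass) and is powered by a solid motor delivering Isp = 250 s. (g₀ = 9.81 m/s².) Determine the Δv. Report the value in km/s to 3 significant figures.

Stage wet mass = m₀ − payload = 93,120 − 937 = 92,183 kg.
Stage dry mass = ε × stage wet mass = 0.093 × 92,183 = 8,573.02 kg.
Burnout mass m_f = stage dry + payload = 8,573.02 + 937 = 9,510.02 kg.
v_e = Isp · g₀ = 250 × 9.81 = 2452.5 m/s.
By the Tsiolkovsky rocket equation, Δv = v_e · ln(93,120/9,510.02) = 2452.5 × ln(9.792) = 2452.5 × 2.2815 ≈ 5595 m/s.

Δv ≈ 5.60 km/s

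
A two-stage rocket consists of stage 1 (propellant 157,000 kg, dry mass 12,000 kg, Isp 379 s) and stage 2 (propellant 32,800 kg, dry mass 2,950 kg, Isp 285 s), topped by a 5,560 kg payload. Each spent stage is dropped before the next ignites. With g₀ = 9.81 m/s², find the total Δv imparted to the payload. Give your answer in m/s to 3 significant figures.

Δv ≈ 9520 m/s

Ignition mass of stage 1 = 157,000+12,000 + 32,800+2,950 + 5,560 = 210,310 kg.
Stage 1: m₀ = 210,310 kg, m_f = 210,310 − 157,000 = 53,310 kg; Δv = 379×9.81×ln(3.945) = 3718.0×1.3725 ≈ 5103 m/s.
Stage 2: m₀ = 41,310 kg, m_f = 41,310 − 32,800 = 8,510 kg; Δv = 285×9.81×ln(4.854) = 2795.9×1.5799 ≈ 4417 m/s.
Total Δv = 5103 + 4417 = 9520 m/s.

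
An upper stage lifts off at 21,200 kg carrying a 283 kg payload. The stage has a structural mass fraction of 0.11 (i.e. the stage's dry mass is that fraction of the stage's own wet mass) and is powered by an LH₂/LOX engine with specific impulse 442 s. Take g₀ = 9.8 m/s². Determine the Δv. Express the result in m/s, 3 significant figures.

Δv ≈ 9120 m/s

Stage wet mass = m₀ − payload = 21,200 − 283 = 20,917 kg.
Stage dry mass = ε × stage wet mass = 0.11 × 20,917 = 2,300.87 kg.
Burnout mass m_f = stage dry + payload = 2,300.87 + 283 = 2,583.87 kg.
v_e = Isp · g₀ = 442 × 9.8 = 4331.6 m/s.
Δv = v_e · ln(21,200/2,583.87) = 4331.6 × ln(8.205) = 4331.6 × 2.1047 ≈ 9117 m/s.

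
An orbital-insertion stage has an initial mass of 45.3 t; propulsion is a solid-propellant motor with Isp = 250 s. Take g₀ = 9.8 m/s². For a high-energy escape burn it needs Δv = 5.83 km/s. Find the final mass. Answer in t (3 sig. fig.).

v_e = Isp · g₀ = 250 × 9.8 = 2450.0 m/s.
m₀/m_f = exp(Δv / v_e) = exp(5830 / 2450.0) = exp(2.3796) = 10.8005.
m_f = m₀ / 10.8005 = 45.3 / 10.8005 = 4.19425 t.

final mass ≈ 4.19 t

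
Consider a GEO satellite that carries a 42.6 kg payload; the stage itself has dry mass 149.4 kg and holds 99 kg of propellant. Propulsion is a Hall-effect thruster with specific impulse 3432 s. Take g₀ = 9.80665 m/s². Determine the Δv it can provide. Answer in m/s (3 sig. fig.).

Δv ≈ 14000 m/s

v_e = Isp · g₀ = 3432 × 9.80665 = 33656.4 m/s.
m₀ = payload + dry + propellant = 42.6 + 149.4 + 99 = 291 kg.
m_f = payload + dry = 42.6 + 149.4 = 192 kg.
Δv = v_e · ln(m₀/m_f) = 33656.4 × ln(1.516) = 33656.4 × 0.4158 ≈ 13995.3 m/s.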